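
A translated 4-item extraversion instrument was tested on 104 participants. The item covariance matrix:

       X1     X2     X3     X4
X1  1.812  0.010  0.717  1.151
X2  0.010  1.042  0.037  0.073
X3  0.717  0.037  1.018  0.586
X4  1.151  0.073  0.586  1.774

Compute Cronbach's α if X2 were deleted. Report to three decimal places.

α = 0.774

Remaining items: X1, X3, X4 (k = 3).
sum of item variances = 1.812 + 1.018 + 1.774 = 4.604
σ²_T = 4.604 + 2 × 2.454 = 9.512
α (item deleted) = (3/2)·(1 − 4.604/9.512) = 0.774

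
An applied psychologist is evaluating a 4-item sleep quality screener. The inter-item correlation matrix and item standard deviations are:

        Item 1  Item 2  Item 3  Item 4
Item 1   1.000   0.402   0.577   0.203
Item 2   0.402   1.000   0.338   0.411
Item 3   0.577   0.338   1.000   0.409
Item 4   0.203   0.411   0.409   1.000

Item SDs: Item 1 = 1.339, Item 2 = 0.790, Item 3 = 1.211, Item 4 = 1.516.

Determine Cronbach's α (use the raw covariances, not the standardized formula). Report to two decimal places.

Cronbach's α = 0.69

Σσ²ᵢ = 1.339² + 0.790² + 1.211² + 1.516² = 6.1818
Covariances σ_ij = r_ij · s_i · s_j:
  σ(Item 1,Item 2) = 0.402 × 1.339 × 0.790 = 0.4252
  σ(Item 1,Item 3) = 0.577 × 1.339 × 1.211 = 0.9356
  σ(Item 1,Item 4) = 0.203 × 1.339 × 1.516 = 0.4121
  σ(Item 2,Item 3) = 0.338 × 0.790 × 1.211 = 0.3234
  σ(Item 2,Item 4) = 0.411 × 0.790 × 1.516 = 0.4922
  σ(Item 3,Item 4) = 0.409 × 1.211 × 1.516 = 0.7509
σ²_T = Σσ²ᵢ + 2·Σσ_ij = 6.1818 + 2 × 3.3394 = 12.8606
α = (4/3)·(1 − 6.1818/12.8606) = 0.69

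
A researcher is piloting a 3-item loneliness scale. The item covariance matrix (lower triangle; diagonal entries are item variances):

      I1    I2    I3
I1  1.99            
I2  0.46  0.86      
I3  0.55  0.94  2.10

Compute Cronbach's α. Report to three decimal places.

α = 0.661

ΣVar(i) = 1.99 + 0.86 + 2.10 = 4.95
Sum of the distinct covariances = 1.95
total variance = 4.95 + 2 × 1.95 = 8.85
α = (k/(k−1))·(1 − ΣVar(i)/total variance) = (3/2)·(1 − 4.95/8.85) = 0.661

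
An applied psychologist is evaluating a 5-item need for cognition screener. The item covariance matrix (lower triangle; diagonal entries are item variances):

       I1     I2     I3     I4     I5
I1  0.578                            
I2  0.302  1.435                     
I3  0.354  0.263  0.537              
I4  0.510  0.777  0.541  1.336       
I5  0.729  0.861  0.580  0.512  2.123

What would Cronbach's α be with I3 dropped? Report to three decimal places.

Remaining items: I1, I2, I4, I5 (k = 4).
ΣVar(i) = 0.578 + 1.435 + 1.336 + 2.123 = 5.472
total variance = 5.472 + 2 × 3.691 = 12.854
α (item deleted) = (4/3)·(1 − 5.472/12.854) = 0.766

α = 0.766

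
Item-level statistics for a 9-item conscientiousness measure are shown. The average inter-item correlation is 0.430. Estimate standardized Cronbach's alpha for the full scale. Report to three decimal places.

Standardized α = k·r̄ / (1 + (k−1)·r̄) = 9 × 0.430 / (1 + 8 × 0.430)
  = 3.8700 / 4.4400 = 0.872

standardized Cronbach's alpha = 0.872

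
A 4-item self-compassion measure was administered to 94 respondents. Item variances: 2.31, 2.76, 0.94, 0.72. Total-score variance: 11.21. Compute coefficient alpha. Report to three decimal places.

ΣVar(i) = 2.31 + 2.76 + 0.94 + 0.72 = 6.73
α = (k/(k−1))·(1 − ΣVar(i)/σ²_T) = (4/3)·(1 − 6.73/11.21) = 0.533

α = 0.533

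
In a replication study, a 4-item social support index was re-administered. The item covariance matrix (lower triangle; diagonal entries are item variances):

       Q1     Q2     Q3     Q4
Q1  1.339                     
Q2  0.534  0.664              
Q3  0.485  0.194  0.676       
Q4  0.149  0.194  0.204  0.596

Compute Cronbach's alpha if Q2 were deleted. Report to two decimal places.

α = 0.59

Remaining items: Q1, Q3, Q4 (k = 3).
Σσ²ᵢ = 1.339 + 0.676 + 0.596 = 2.611
Var(T) = 2.611 + 2 × 0.838 = 4.287
α (item deleted) = (3/2)·(1 − 2.611/4.287) = 0.59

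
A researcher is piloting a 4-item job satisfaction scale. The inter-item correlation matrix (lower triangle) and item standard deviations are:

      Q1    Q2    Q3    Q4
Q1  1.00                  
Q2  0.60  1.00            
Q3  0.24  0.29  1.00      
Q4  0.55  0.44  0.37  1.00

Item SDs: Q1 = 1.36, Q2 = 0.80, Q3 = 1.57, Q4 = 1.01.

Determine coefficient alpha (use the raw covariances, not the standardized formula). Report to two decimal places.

Σσ²ᵢ = 1.36² + 0.80² + 1.57² + 1.01² = 5.9746
Covariances σ_ij = r_ij · s_i · s_j:
  σ(Q1,Q2) = 0.60 × 1.36 × 0.80 = 0.6528
  σ(Q1,Q3) = 0.24 × 1.36 × 1.57 = 0.5124
  σ(Q1,Q4) = 0.55 × 1.36 × 1.01 = 0.7555
  σ(Q2,Q3) = 0.29 × 0.80 × 1.57 = 0.3642
  σ(Q2,Q4) = 0.44 × 0.80 × 1.01 = 0.3555
  σ(Q3,Q4) = 0.37 × 1.57 × 1.01 = 0.5867
σ²_T = Σσ²ᵢ + 2·Σσ_ij = 5.9746 + 2 × 3.2271 = 12.4288
α = (4/3)·(1 − 5.9746/12.4288) = 0.69

coefficient alpha = 0.69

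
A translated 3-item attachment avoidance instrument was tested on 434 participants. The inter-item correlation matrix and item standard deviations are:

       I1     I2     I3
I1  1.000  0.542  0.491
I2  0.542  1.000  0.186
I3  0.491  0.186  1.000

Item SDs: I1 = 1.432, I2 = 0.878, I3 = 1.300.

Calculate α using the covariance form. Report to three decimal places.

α = 0.667

Σσ²ᵢ = 1.432² + 0.878² + 1.300² = 4.5115
Covariances σ_ij = r_ij · s_i · s_j:
  σ(I1,I2) = 0.542 × 1.432 × 0.878 = 0.6815
  σ(I1,I3) = 0.491 × 1.432 × 1.300 = 0.9140
  σ(I2,I3) = 0.186 × 0.878 × 1.300 = 0.2123
σ²_T = Σσ²ᵢ + 2·Σσ_ij = 4.5115 + 2 × 1.8078 = 8.1271
α = (3/2)·(1 − 4.5115/8.1271) = 0.667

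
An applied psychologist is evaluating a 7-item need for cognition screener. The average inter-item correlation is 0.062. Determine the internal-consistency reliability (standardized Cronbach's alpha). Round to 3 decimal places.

Standardized α = k·r̄ / (1 + (k−1)·r̄) = 7 × 0.062 / (1 + 6 × 0.062)
  = 0.4340 / 1.3720 = 0.316

standardized Cronbach's alpha = 0.316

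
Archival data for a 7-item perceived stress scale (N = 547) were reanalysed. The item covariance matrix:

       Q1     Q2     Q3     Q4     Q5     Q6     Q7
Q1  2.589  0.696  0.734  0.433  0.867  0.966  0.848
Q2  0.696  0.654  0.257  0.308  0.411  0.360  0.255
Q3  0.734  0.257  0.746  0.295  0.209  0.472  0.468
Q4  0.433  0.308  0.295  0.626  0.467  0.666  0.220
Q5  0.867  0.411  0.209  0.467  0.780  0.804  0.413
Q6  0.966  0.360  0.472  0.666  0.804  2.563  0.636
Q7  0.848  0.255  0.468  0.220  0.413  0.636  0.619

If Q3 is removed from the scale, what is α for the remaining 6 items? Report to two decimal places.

α = 0.82

Remaining items: Q1, Q2, Q4, Q5, Q6, Q7 (k = 6).
Σσ²ᵢ = 2.589 + 0.654 + 0.626 + 0.780 + 2.563 + 0.619 = 7.831
σ²_total = 7.831 + 2 × 8.350 = 24.531
α (item deleted) = (6/5)·(1 − 7.831/24.531) = 0.82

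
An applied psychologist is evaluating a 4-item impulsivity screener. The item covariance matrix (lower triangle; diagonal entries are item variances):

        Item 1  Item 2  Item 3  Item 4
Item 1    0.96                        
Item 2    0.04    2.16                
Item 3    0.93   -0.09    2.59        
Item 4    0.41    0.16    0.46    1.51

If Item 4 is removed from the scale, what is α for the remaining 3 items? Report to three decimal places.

α = 0.353

Remaining items: Item 1, Item 2, Item 3 (k = 3).
Σσᵢ² = 0.96 + 2.16 + 2.59 = 5.71
total variance = 5.71 + 2 × 0.88 = 7.47
α (item deleted) = (3/2)·(1 − 5.71/7.47) = 0.353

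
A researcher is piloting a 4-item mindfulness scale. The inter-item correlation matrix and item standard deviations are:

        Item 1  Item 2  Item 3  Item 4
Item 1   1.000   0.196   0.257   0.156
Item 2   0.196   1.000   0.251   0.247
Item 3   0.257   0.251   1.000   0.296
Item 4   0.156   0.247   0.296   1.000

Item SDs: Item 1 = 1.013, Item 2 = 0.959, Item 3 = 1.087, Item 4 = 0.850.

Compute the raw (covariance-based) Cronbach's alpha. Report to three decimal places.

Cronbach's alpha = 0.548

Σσ²ᵢ = 1.013² + 0.959² + 1.087² + 0.850² = 3.8499
Covariances σ_ij = r_ij · s_i · s_j:
  σ(Item 1,Item 2) = 0.196 × 1.013 × 0.959 = 0.1904
  σ(Item 1,Item 3) = 0.257 × 1.013 × 1.087 = 0.2830
  σ(Item 1,Item 4) = 0.156 × 1.013 × 0.850 = 0.1343
  σ(Item 2,Item 3) = 0.251 × 0.959 × 1.087 = 0.2617
  σ(Item 2,Item 4) = 0.247 × 0.959 × 0.850 = 0.2013
  σ(Item 3,Item 4) = 0.296 × 1.087 × 0.850 = 0.2735
σ²_T = Σσ²ᵢ + 2·Σσ_ij = 3.8499 + 2 × 1.3442 = 6.5383
α = (4/3)·(1 − 3.8499/6.5383) = 0.548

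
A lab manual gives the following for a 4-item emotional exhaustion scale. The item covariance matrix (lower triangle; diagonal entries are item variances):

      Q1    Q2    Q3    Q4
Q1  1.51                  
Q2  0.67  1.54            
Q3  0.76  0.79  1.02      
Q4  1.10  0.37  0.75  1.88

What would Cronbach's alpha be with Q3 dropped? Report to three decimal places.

Cronbach's alpha = 0.697

Remaining items: Q1, Q2, Q4 (k = 3).
Σσ²ᵢ = 1.51 + 1.54 + 1.88 = 4.93
total variance = 4.93 + 2 × 2.14 = 9.21
α (item deleted) = (3/2)·(1 − 4.93/9.21) = 0.697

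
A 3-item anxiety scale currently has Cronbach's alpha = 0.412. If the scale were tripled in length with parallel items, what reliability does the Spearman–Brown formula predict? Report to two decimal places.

Length factor m = 3
α' = m·α / (1 + (m−1)·α)
   = 3 × 0.412 / (1 + (3 − 1) × 0.412)
   = 1.2360 / 1.8240 = 0.68

predicted reliability = 0.68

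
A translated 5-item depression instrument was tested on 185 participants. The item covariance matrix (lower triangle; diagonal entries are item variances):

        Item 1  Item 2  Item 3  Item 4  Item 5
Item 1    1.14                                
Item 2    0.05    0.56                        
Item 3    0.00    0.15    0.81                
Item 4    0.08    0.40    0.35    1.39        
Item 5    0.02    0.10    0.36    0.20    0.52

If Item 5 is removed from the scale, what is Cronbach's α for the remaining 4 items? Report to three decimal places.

Cronbach's α = 0.461

Remaining items: Item 1, Item 2, Item 3, Item 4 (k = 4).
ΣVar(i) = 1.14 + 0.56 + 0.81 + 1.39 = 3.90
total variance = 3.90 + 2 × 1.03 = 5.96
α (item deleted) = (4/3)·(1 − 3.90/5.96) = 0.461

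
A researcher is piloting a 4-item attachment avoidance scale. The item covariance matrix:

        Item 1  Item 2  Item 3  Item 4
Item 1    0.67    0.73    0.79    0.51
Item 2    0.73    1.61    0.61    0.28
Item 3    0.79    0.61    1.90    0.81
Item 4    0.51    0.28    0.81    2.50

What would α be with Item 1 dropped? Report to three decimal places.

Remaining items: Item 2, Item 3, Item 4 (k = 3).
Σσ²ᵢ = 1.61 + 1.90 + 2.50 = 6.01
Var(T) = 6.01 + 2 × 1.70 = 9.41
α (item deleted) = (3/2)·(1 − 6.01/9.41) = 0.542

α = 0.542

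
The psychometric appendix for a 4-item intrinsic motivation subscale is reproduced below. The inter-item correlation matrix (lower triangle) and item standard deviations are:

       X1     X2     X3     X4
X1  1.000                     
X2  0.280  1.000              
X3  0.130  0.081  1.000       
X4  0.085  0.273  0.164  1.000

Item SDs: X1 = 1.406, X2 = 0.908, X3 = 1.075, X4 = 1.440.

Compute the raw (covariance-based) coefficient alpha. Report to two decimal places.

Σσ²ᵢ = 1.406² + 0.908² + 1.075² + 1.440² = 6.0305
Covariances σ_ij = r_ij · s_i · s_j:
  σ(X1,X2) = 0.280 × 1.406 × 0.908 = 0.3575
  σ(X1,X3) = 0.130 × 1.406 × 1.075 = 0.1965
  σ(X1,X4) = 0.085 × 1.406 × 1.440 = 0.1721
  σ(X2,X3) = 0.081 × 0.908 × 1.075 = 0.0791
  σ(X2,X4) = 0.273 × 0.908 × 1.440 = 0.3570
  σ(X3,X4) = 0.164 × 1.075 × 1.440 = 0.2539
σ²_T = Σσ²ᵢ + 2·Σσ_ij = 6.0305 + 2 × 1.4161 = 8.8627
α = (4/3)·(1 − 6.0305/8.8627) = 0.43

coefficient alpha = 0.43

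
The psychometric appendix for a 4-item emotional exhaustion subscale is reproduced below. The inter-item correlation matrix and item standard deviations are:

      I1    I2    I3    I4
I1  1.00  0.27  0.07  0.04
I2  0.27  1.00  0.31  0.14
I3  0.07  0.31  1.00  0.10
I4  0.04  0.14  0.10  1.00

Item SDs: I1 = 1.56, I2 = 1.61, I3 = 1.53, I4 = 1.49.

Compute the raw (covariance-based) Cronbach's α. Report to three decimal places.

Cronbach's α = 0.428

Σσ²ᵢ = 1.56² + 1.61² + 1.53² + 1.49² = 9.5867
Covariances σ_ij = r_ij · s_i · s_j:
  σ(I1,I2) = 0.27 × 1.56 × 1.61 = 0.6781
  σ(I1,I3) = 0.07 × 1.56 × 1.53 = 0.1671
  σ(I1,I4) = 0.04 × 1.56 × 1.49 = 0.0930
  σ(I2,I3) = 0.31 × 1.61 × 1.53 = 0.7636
  σ(I2,I4) = 0.14 × 1.61 × 1.49 = 0.3358
  σ(I3,I4) = 0.10 × 1.53 × 1.49 = 0.2280
σ²_T = Σσ²ᵢ + 2·Σσ_ij = 9.5867 + 2 × 2.2656 = 14.1179
α = (4/3)·(1 − 9.5867/14.1179) = 0.428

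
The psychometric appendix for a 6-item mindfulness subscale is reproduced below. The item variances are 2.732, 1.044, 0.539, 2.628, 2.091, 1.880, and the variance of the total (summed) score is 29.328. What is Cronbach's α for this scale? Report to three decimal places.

sum of item variances = 2.732 + 1.044 + 0.539 + 2.628 + 2.091 + 1.880 = 10.914
α = (k/(k−1))·(1 − sum of item variances/σ²_total) = (6/5)·(1 − 10.914/29.328) = 0.753

α = 0.753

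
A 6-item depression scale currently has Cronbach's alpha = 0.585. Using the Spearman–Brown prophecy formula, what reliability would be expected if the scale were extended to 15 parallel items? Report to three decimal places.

Length factor m = 15/6 = 2.5000
α' = m·α / (1 + (m−1)·α)
   = 15/6 × 0.585 / (1 + (15/6 − 1) × 0.585)
   = 1.4625 / 1.8775 = 0.779

predicted reliability = 0.779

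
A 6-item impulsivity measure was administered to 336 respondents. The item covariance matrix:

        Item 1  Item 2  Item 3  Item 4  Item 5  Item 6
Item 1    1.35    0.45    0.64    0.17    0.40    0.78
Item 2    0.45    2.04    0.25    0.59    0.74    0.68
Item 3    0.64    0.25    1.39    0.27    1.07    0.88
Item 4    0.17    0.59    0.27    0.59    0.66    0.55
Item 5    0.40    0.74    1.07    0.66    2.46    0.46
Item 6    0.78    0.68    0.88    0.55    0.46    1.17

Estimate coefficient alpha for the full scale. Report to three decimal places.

ΣVar(i) = 1.35 + 2.04 + 1.39 + 0.59 + 2.46 + 1.17 = 9.00
Sum of off-diagonal covariances = 8.59
σ²_total = 9.00 + 2 × 8.59 = 26.18
α = (k/(k−1))·(1 − ΣVar(i)/σ²_total) = (6/5)·(1 − 9.00/26.18) = 0.787

coefficient alpha = 0.787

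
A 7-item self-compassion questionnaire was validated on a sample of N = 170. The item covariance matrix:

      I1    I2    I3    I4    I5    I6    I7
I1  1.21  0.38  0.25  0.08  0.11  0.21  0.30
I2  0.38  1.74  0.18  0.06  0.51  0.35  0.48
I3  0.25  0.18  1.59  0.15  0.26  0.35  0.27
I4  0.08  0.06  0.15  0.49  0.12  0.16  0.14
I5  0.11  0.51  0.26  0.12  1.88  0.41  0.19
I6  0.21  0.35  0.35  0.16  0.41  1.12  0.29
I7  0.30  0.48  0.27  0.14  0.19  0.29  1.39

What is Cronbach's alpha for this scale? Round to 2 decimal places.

Σσ²ᵢ = 1.21 + 1.74 + 1.59 + 0.49 + 1.88 + 1.12 + 1.39 = 9.42
Sum of the distinct covariances = 5.25
σ²_T = 9.42 + 2 × 5.25 = 19.92
α = (k/(k−1))·(1 − Σσ²ᵢ/σ²_T) = (7/6)·(1 − 9.42/19.92) = 0.61

Cronbach's alpha = 0.61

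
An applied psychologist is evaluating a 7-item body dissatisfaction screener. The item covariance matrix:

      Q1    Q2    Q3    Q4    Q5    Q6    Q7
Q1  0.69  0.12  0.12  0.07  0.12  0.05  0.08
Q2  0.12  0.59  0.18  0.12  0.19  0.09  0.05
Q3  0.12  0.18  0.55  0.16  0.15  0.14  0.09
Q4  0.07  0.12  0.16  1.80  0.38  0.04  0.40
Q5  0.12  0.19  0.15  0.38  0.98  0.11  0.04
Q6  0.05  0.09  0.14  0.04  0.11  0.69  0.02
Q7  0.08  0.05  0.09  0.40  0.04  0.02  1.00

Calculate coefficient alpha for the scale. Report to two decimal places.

sum of item variances = 0.69 + 0.59 + 0.55 + 1.80 + 0.98 + 0.69 + 1.00 = 6.30
Sum of off-diagonal covariances = 2.72
Var(T) = 6.30 + 2 × 2.72 = 11.74
α = (k/(k−1))·(1 − sum of item variances/Var(T)) = (7/6)·(1 − 6.30/11.74) = 0.54

coefficient alpha = 0.54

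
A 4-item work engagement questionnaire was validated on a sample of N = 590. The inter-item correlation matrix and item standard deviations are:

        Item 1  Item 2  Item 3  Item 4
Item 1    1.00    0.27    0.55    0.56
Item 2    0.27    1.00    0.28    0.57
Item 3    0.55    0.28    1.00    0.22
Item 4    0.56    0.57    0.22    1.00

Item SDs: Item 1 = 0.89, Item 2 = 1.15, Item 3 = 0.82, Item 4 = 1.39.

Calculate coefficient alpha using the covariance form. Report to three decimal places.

Σσ²ᵢ = 0.89² + 1.15² + 0.82² + 1.39² = 4.7191
Covariances σ_ij = r_ij · s_i · s_j:
  σ(Item 1,Item 2) = 0.27 × 0.89 × 1.15 = 0.2763
  σ(Item 1,Item 3) = 0.55 × 0.89 × 0.82 = 0.4014
  σ(Item 1,Item 4) = 0.56 × 0.89 × 1.39 = 0.6928
  σ(Item 2,Item 3) = 0.28 × 1.15 × 0.82 = 0.2640
  σ(Item 2,Item 4) = 0.57 × 1.15 × 1.39 = 0.9111
  σ(Item 3,Item 4) = 0.22 × 0.82 × 1.39 = 0.2508
σ²_T = Σσ²ᵢ + 2·Σσ_ij = 4.7191 + 2 × 2.7964 = 10.3119
α = (4/3)·(1 − 4.7191/10.3119) = 0.723

α = 0.723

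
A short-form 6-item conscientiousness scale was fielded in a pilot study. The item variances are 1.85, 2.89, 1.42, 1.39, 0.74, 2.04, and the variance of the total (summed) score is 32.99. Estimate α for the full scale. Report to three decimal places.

ΣVar(i) = 1.85 + 2.89 + 1.42 + 1.39 + 0.74 + 2.04 = 10.33
α = (k/(k−1))·(1 − ΣVar(i)/σ²_total) = (6/5)·(1 − 10.33/32.99) = 0.824

α = 0.824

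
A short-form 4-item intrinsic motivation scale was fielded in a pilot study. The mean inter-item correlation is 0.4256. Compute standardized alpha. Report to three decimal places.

Standardized α = k·r̄ / (1 + (k−1)·r̄) = 4 × 0.4256 / (1 + 3 × 0.4256)
  = 1.7024 / 2.2768 = 0.748

standardized alpha = 0.748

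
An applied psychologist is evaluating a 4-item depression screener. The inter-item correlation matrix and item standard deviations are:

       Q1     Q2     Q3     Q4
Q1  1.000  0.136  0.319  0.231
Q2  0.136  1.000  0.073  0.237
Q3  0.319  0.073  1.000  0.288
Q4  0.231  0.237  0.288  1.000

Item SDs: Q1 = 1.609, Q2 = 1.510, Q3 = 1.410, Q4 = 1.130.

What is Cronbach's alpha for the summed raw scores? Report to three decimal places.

Σσ²ᵢ = 1.609² + 1.510² + 1.410² + 1.130² = 8.1340
Covariances σ_ij = r_ij · s_i · s_j:
  σ(Q1,Q2) = 0.136 × 1.609 × 1.510 = 0.3304
  σ(Q1,Q3) = 0.319 × 1.609 × 1.410 = 0.7237
  σ(Q1,Q4) = 0.231 × 1.609 × 1.130 = 0.4200
  σ(Q2,Q3) = 0.073 × 1.510 × 1.410 = 0.1554
  σ(Q2,Q4) = 0.237 × 1.510 × 1.130 = 0.4044
  σ(Q3,Q4) = 0.288 × 1.410 × 1.130 = 0.4589
σ²_T = Σσ²ᵢ + 2·Σσ_ij = 8.1340 + 2 × 2.4928 = 13.1196
α = (4/3)·(1 − 8.1340/13.1196) = 0.507

Cronbach's alpha = 0.507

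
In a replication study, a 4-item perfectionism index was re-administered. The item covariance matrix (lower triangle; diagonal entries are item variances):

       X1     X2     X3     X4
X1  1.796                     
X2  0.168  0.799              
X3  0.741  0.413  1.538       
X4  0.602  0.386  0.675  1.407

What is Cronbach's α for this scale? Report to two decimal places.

ΣVar(i) = 1.796 + 0.799 + 1.538 + 1.407 = 5.540
Σ_{i<j} σ_ij = 2.985
σ²_T = 5.540 + 2 × 2.985 = 11.510
α = (k/(k−1))·(1 − ΣVar(i)/σ²_T) = (4/3)·(1 − 5.540/11.510) = 0.69

Cronbach's α = 0.69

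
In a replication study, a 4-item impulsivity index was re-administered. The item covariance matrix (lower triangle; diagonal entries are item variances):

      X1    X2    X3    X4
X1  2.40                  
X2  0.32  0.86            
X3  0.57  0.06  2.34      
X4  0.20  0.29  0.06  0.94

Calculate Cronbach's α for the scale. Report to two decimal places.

α = 0.42

ΣVar(i) = 2.40 + 0.86 + 2.34 + 0.94 = 6.54
Sum of off-diagonal covariances = 1.50
σ²_total = 6.54 + 2 × 1.50 = 9.54
α = (k/(k−1))·(1 − ΣVar(i)/σ²_total) = (4/3)·(1 − 6.54/9.54) = 0.42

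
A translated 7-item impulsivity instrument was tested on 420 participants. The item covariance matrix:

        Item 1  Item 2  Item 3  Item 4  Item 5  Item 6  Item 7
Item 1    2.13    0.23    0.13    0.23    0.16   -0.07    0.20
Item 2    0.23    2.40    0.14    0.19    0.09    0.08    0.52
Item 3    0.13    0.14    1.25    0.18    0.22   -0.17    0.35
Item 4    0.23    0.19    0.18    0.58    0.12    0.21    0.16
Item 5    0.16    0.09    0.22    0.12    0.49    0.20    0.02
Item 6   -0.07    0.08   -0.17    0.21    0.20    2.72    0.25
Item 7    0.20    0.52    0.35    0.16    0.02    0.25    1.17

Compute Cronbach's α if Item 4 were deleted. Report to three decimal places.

Cronbach's α = 0.380

Remaining items: Item 1, Item 2, Item 3, Item 5, Item 6, Item 7 (k = 6).
Σσ²ᵢ = 2.13 + 2.40 + 1.25 + 0.49 + 2.72 + 1.17 = 10.16
Var(T) = 10.16 + 2 × 2.35 = 14.86
α (item deleted) = (6/5)·(1 − 10.16/14.86) = 0.380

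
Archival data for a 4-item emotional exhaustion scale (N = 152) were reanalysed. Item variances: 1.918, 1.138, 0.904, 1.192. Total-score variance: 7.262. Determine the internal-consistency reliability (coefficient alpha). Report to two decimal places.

sum of item variances = 1.918 + 1.138 + 0.904 + 1.192 = 5.152
α = (k/(k−1))·(1 − sum of item variances/total variance) = (4/3)·(1 − 5.152/7.262) = 0.39

coefficient alpha = 0.39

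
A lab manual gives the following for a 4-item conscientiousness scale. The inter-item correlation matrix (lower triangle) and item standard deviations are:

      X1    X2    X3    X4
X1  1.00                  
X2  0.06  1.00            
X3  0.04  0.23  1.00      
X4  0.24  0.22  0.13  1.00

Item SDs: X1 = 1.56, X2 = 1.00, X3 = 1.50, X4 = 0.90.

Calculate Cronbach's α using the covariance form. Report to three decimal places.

Σσ²ᵢ = 1.56² + 1.00² + 1.50² + 0.90² = 6.4936
Covariances σ_ij = r_ij · s_i · s_j:
  σ(X1,X2) = 0.06 × 1.56 × 1.00 = 0.0936
  σ(X1,X3) = 0.04 × 1.56 × 1.50 = 0.0936
  σ(X1,X4) = 0.24 × 1.56 × 0.90 = 0.3370
  σ(X2,X3) = 0.23 × 1.00 × 1.50 = 0.3450
  σ(X2,X4) = 0.22 × 1.00 × 0.90 = 0.1980
  σ(X3,X4) = 0.13 × 1.50 × 0.90 = 0.1755
σ²_T = Σσ²ᵢ + 2·Σσ_ij = 6.4936 + 2 × 1.2427 = 8.9790
α = (4/3)·(1 − 6.4936/8.9790) = 0.369

Cronbach's α = 0.369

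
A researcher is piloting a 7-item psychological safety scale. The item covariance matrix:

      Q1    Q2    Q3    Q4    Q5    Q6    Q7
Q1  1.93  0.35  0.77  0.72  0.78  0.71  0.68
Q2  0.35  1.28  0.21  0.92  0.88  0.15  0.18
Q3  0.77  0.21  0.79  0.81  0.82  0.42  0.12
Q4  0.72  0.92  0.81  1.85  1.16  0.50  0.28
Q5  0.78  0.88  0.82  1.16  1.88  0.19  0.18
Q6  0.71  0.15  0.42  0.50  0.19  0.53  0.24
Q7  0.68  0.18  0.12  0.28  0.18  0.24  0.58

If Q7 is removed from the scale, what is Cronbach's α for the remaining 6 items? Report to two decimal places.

Cronbach's α = 0.83

Remaining items: Q1, Q2, Q3, Q4, Q5, Q6 (k = 6).
sum of item variances = 1.93 + 1.28 + 0.79 + 1.85 + 1.88 + 0.53 = 8.26
σ²_total = 8.26 + 2 × 9.39 = 27.04
α (item deleted) = (6/5)·(1 − 8.26/27.04) = 0.83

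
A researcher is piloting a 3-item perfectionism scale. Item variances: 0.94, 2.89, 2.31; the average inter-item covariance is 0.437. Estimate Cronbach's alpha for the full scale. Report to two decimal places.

Σσ²ᵢ = 0.94 + 2.89 + 2.31 = 6.14
Sum of the 3 distinct covariances = 3 × 0.437 = 1.311
σ²_T = Σσ²ᵢ + 2·Σcov = 6.14 + 2 × 1.311 = 8.762
α = (3/2)·(1 − 6.14/8.762) = 0.45

Cronbach's alpha = 0.45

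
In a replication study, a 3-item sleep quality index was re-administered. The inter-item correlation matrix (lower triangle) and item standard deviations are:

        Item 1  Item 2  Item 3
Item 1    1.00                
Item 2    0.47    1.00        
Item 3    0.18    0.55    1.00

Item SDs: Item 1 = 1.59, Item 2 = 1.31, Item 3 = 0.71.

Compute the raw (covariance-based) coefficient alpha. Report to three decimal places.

α = 0.625

Σσ²ᵢ = 1.59² + 1.31² + 0.71² = 4.7483
Covariances σ_ij = r_ij · s_i · s_j:
  σ(Item 1,Item 2) = 0.47 × 1.59 × 1.31 = 0.9790
  σ(Item 1,Item 3) = 0.18 × 1.59 × 0.71 = 0.2032
  σ(Item 2,Item 3) = 0.55 × 1.31 × 0.71 = 0.5116
σ²_T = Σσ²ᵢ + 2·Σσ_ij = 4.7483 + 2 × 1.6938 = 8.1359
α = (3/2)·(1 − 4.7483/8.1359) = 0.625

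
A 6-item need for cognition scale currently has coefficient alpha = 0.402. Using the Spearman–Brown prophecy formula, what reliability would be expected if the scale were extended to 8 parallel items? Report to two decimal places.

predicted reliability = 0.47

Length factor m = 8/6 = 1.3333
α' = m·α / (1 + (m−1)·α)
   = 8/6 × 0.402 / (1 + (8/6 − 1) × 0.402)
   = 0.5360 / 1.1340 = 0.47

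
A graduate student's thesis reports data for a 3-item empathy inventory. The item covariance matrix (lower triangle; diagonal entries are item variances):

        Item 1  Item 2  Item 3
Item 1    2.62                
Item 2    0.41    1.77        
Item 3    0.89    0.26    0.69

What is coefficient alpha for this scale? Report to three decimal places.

Σσ²ᵢ = 2.62 + 1.77 + 0.69 = 5.08
Sum of the distinct covariances = 1.56
Var(T) = 5.08 + 2 × 1.56 = 8.20
α = (k/(k−1))·(1 − Σσ²ᵢ/Var(T)) = (3/2)·(1 − 5.08/8.20) = 0.571

α = 0.571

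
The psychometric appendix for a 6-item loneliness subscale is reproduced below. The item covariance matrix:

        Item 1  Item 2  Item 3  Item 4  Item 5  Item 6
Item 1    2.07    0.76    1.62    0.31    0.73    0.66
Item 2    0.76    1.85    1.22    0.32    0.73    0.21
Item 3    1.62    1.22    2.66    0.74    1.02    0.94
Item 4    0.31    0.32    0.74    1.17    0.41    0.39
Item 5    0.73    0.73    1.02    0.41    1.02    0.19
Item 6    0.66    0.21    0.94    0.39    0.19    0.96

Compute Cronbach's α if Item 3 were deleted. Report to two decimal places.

Cronbach's α = 0.71

Remaining items: Item 1, Item 2, Item 4, Item 5, Item 6 (k = 5).
Σσ²ᵢ = 2.07 + 1.85 + 1.17 + 1.02 + 0.96 = 7.07
Var(T) = 7.07 + 2 × 4.71 = 16.49
α (item deleted) = (5/4)·(1 − 7.07/16.49) = 0.71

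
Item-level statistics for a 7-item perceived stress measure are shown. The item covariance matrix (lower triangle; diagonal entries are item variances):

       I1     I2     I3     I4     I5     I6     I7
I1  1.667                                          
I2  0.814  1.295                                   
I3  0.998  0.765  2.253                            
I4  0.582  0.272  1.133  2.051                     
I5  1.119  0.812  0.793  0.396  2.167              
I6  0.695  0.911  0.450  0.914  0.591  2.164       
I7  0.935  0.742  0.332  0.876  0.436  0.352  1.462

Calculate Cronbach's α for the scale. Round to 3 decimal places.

α = 0.811

sum of item variances = 1.667 + 1.295 + 2.253 + 2.051 + 2.167 + 2.164 + 1.462 = 13.059
Sum of the distinct covariances = 14.918
total variance = 13.059 + 2 × 14.918 = 42.895
α = (k/(k−1))·(1 − sum of item variances/total variance) = (7/6)·(1 − 13.059/42.895) = 0.811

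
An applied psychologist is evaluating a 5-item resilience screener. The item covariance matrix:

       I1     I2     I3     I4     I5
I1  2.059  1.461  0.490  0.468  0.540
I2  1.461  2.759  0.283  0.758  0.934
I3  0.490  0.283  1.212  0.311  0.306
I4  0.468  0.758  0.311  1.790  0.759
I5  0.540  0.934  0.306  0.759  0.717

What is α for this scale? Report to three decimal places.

α = 0.746

sum of item variances = 2.059 + 2.759 + 1.212 + 1.790 + 0.717 = 8.537
Sum of the distinct covariances = 6.310
total variance = 8.537 + 2 × 6.310 = 21.157
α = (k/(k−1))·(1 − sum of item variances/total variance) = (5/4)·(1 − 8.537/21.157) = 0.746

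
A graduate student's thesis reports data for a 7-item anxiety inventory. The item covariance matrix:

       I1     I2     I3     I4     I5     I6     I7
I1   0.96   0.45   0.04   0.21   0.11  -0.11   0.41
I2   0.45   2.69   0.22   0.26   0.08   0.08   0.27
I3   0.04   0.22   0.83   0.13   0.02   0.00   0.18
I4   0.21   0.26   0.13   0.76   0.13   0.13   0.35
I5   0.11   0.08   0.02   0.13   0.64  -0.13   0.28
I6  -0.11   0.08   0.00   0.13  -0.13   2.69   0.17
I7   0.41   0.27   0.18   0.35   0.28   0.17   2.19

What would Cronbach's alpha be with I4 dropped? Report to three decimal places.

Cronbach's alpha = 0.351

Remaining items: I1, I2, I3, I5, I6, I7 (k = 6).
Σσ²ᵢ = 0.96 + 2.69 + 0.83 + 0.64 + 2.69 + 2.19 = 10.00
σ²_total = 10.00 + 2 × 2.07 = 14.14
α (item deleted) = (6/5)·(1 − 10.00/14.14) = 0.351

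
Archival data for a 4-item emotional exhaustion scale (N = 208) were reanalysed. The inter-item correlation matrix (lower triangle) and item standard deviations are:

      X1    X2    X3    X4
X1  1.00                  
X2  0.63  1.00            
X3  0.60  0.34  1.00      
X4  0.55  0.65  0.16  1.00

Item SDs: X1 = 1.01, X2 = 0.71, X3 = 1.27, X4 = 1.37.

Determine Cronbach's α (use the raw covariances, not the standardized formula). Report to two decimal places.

Cronbach's α = 0.75

Σσ²ᵢ = 1.01² + 0.71² + 1.27² + 1.37² = 5.0140
Covariances σ_ij = r_ij · s_i · s_j:
  σ(X1,X2) = 0.63 × 1.01 × 0.71 = 0.4518
  σ(X1,X3) = 0.60 × 1.01 × 1.27 = 0.7696
  σ(X1,X4) = 0.55 × 1.01 × 1.37 = 0.7610
  σ(X2,X3) = 0.34 × 0.71 × 1.27 = 0.3066
  σ(X2,X4) = 0.65 × 0.71 × 1.37 = 0.6323
  σ(X3,X4) = 0.16 × 1.27 × 1.37 = 0.2784
σ²_T = Σσ²ᵢ + 2·Σσ_ij = 5.0140 + 2 × 3.1997 = 11.4134
α = (4/3)·(1 − 5.0140/11.4134) = 0.75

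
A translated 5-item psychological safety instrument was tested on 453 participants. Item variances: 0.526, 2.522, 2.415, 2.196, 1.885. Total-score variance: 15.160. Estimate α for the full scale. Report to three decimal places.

α = 0.463

ΣVar(i) = 0.526 + 2.522 + 2.415 + 2.196 + 1.885 = 9.544
α = (k/(k−1))·(1 − ΣVar(i)/total variance) = (5/4)·(1 − 9.544/15.160) = 0.463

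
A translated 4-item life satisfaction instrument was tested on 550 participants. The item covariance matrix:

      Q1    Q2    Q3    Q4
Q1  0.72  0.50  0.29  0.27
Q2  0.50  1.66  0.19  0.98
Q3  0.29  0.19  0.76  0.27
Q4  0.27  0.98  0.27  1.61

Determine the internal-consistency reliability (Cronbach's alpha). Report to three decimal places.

α = 0.684

Σσ²ᵢ = 0.72 + 1.66 + 0.76 + 1.61 = 4.75
Sum of the distinct covariances = 2.50
total variance = 4.75 + 2 × 2.50 = 9.75
α = (k/(k−1))·(1 − Σσ²ᵢ/total variance) = (4/3)·(1 − 4.75/9.75) = 0.684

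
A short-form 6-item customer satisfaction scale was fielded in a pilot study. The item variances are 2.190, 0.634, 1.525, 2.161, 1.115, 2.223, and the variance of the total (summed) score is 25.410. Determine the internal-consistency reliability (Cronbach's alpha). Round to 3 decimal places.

α = 0.735

sum of item variances = 2.190 + 0.634 + 1.525 + 2.161 + 1.115 + 2.223 = 9.848
α = (k/(k−1))·(1 − sum of item variances/total variance) = (6/5)·(1 − 9.848/25.410) = 0.735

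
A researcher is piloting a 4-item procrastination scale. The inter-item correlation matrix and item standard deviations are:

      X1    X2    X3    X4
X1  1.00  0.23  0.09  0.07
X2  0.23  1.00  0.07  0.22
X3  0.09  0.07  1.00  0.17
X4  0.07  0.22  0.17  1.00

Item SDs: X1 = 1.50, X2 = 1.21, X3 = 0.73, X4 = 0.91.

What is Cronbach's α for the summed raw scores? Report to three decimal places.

Σσ²ᵢ = 1.50² + 1.21² + 0.73² + 0.91² = 5.0751
Covariances σ_ij = r_ij · s_i · s_j:
  σ(X1,X2) = 0.23 × 1.50 × 1.21 = 0.4175
  σ(X1,X3) = 0.09 × 1.50 × 0.73 = 0.0985
  σ(X1,X4) = 0.07 × 1.50 × 0.91 = 0.0956
  σ(X2,X3) = 0.07 × 1.21 × 0.73 = 0.0618
  σ(X2,X4) = 0.22 × 1.21 × 0.91 = 0.2422
  σ(X3,X4) = 0.17 × 0.73 × 0.91 = 0.1129
σ²_T = Σσ²ᵢ + 2·Σσ_ij = 5.0751 + 2 × 1.0285 = 7.1321
α = (4/3)·(1 − 5.0751/7.1321) = 0.385

Cronbach's α = 0.385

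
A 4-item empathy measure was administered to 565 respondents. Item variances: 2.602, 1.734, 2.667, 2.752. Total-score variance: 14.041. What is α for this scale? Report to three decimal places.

Σσ²ᵢ = 2.602 + 1.734 + 2.667 + 2.752 = 9.755
α = (k/(k−1))·(1 − Σσ²ᵢ/Var(T)) = (4/3)·(1 − 9.755/14.041) = 0.407

α = 0.407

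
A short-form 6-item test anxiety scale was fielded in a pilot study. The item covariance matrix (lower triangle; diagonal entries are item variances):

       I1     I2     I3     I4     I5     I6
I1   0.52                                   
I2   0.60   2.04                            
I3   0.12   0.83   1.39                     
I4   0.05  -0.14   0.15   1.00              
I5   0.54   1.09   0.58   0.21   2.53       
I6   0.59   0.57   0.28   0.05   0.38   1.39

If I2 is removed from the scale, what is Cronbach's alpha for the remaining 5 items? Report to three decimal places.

Remaining items: I1, I3, I4, I5, I6 (k = 5).
sum of item variances = 0.52 + 1.39 + 1.00 + 2.53 + 1.39 = 6.83
Var(T) = 6.83 + 2 × 2.95 = 12.73
α (item deleted) = (5/4)·(1 − 6.83/12.73) = 0.579

α = 0.579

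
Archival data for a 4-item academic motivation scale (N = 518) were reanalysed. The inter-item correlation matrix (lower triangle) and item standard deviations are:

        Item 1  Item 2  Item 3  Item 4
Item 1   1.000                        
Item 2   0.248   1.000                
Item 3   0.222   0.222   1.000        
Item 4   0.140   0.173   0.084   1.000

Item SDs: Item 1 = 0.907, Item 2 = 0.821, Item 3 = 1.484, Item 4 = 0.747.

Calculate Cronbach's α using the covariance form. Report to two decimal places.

α = 0.44

Σσ²ᵢ = 0.907² + 0.821² + 1.484² + 0.747² = 4.2570
Covariances σ_ij = r_ij · s_i · s_j:
  σ(Item 1,Item 2) = 0.248 × 0.907 × 0.821 = 0.1847
  σ(Item 1,Item 3) = 0.222 × 0.907 × 1.484 = 0.2988
  σ(Item 1,Item 4) = 0.140 × 0.907 × 0.747 = 0.0949
  σ(Item 2,Item 3) = 0.222 × 0.821 × 1.484 = 0.2705
  σ(Item 2,Item 4) = 0.173 × 0.821 × 0.747 = 0.1061
  σ(Item 3,Item 4) = 0.084 × 1.484 × 0.747 = 0.0931
σ²_T = Σσ²ᵢ + 2·Σσ_ij = 4.2570 + 2 × 1.0481 = 6.3532
α = (4/3)·(1 − 4.2570/6.3532) = 0.44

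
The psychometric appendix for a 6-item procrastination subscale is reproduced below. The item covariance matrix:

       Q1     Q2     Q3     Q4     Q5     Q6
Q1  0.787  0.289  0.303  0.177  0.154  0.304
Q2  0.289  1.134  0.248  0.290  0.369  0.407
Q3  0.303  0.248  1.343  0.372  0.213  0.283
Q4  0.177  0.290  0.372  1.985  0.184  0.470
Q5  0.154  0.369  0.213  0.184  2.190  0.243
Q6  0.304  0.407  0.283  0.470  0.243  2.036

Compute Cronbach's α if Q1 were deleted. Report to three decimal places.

Cronbach's α = 0.518

Remaining items: Q2, Q3, Q4, Q5, Q6 (k = 5).
Σσᵢ² = 1.134 + 1.343 + 1.985 + 2.190 + 2.036 = 8.688
total variance = 8.688 + 2 × 3.079 = 14.846
α (item deleted) = (5/4)·(1 − 8.688/14.846) = 0.518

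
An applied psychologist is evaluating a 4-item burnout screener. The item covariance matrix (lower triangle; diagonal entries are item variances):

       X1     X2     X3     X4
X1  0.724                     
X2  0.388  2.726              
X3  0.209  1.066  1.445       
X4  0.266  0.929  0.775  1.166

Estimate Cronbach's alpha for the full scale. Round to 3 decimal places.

α = 0.727

Σσ²ᵢ = 0.724 + 2.726 + 1.445 + 1.166 = 6.061
Sum of the distinct covariances = 3.633
σ²_total = 6.061 + 2 × 3.633 = 13.327
α = (k/(k−1))·(1 − Σσ²ᵢ/σ²_total) = (4/3)·(1 − 6.061/13.327) = 0.727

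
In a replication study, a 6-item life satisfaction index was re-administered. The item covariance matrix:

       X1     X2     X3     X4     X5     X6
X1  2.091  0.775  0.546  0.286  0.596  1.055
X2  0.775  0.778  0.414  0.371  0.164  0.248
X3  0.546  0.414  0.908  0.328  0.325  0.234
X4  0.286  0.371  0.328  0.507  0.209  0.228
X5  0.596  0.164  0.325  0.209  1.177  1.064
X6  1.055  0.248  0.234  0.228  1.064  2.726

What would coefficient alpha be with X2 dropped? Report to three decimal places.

α = 0.710

Remaining items: X1, X3, X4, X5, X6 (k = 5).
sum of item variances = 2.091 + 0.908 + 0.507 + 1.177 + 2.726 = 7.409
σ²_total = 7.409 + 2 × 4.871 = 17.151
α (item deleted) = (5/4)·(1 − 7.409/17.151) = 0.710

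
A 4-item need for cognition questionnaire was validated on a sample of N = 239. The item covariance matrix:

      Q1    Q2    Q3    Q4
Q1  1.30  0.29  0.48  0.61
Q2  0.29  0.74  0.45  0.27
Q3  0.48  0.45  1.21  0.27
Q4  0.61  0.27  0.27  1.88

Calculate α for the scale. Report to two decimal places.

Σσ²ᵢ = 1.30 + 0.74 + 1.21 + 1.88 = 5.13
Sum of the distinct covariances = 2.37
σ²_total = 5.13 + 2 × 2.37 = 9.87
α = (k/(k−1))·(1 − Σσ²ᵢ/σ²_total) = (4/3)·(1 − 5.13/9.87) = 0.64

α = 0.64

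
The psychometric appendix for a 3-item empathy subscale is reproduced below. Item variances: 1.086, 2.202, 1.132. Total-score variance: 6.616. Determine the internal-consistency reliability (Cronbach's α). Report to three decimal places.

Cronbach's α = 0.498

sum of item variances = 1.086 + 2.202 + 1.132 = 4.420
α = (k/(k−1))·(1 − sum of item variances/total variance) = (3/2)·(1 − 4.420/6.616) = 0.498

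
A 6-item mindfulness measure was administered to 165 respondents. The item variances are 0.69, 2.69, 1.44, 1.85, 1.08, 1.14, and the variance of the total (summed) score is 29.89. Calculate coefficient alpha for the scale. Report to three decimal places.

Σσᵢ² = 0.69 + 2.69 + 1.44 + 1.85 + 1.08 + 1.14 = 8.89
α = (k/(k−1))·(1 − Σσᵢ²/total variance) = (6/5)·(1 − 8.89/29.89) = 0.843

α = 0.843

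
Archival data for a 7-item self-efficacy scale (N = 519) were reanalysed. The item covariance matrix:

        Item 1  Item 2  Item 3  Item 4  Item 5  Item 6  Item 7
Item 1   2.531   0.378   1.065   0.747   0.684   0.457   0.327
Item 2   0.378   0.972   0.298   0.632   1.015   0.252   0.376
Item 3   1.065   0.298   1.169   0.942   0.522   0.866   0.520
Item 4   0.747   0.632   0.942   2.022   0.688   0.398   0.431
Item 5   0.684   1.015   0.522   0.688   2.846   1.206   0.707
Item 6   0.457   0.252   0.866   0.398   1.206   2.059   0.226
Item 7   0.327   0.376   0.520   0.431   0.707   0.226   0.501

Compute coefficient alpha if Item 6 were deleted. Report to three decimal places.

Remaining items: Item 1, Item 2, Item 3, Item 4, Item 5, Item 7 (k = 6).
sum of item variances = 2.531 + 0.972 + 1.169 + 2.022 + 2.846 + 0.501 = 10.041
Var(T) = 10.041 + 2 × 9.332 = 28.705
α (item deleted) = (6/5)·(1 − 10.041/28.705) = 0.780

α = 0.780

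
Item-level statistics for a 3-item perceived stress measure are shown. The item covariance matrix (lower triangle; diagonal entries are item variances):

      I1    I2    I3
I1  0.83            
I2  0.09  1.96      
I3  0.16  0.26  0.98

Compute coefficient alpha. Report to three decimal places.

ΣVar(i) = 0.83 + 1.96 + 0.98 = 3.77
Sum of off-diagonal covariances = 0.51
total variance = 3.77 + 2 × 0.51 = 4.79
α = (k/(k−1))·(1 − ΣVar(i)/total variance) = (3/2)·(1 − 3.77/4.79) = 0.319

coefficient alpha = 0.319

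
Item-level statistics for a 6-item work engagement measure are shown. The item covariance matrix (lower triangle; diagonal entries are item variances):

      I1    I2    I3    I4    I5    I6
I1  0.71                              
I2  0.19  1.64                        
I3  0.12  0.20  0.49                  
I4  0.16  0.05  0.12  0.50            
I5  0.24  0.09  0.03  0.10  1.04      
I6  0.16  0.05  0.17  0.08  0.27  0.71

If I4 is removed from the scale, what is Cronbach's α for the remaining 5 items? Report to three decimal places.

Cronbach's α = 0.498

Remaining items: I1, I2, I3, I5, I6 (k = 5).
sum of item variances = 0.71 + 1.64 + 0.49 + 1.04 + 0.71 = 4.59
total variance = 4.59 + 2 × 1.52 = 7.63
α (item deleted) = (5/4)·(1 − 4.59/7.63) = 0.498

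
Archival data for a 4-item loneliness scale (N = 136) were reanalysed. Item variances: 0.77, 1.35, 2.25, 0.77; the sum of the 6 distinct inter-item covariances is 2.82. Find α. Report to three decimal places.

α = 0.698

Σσᵢ² = 0.77 + 1.35 + 2.25 + 0.77 = 5.14
Sum of distinct covariances = 2.82
total variance = Σσᵢ² + 2·Σcov = 5.14 + 2 × 2.82 = 10.78
α = (4/3)·(1 − 5.14/10.78) = 0.698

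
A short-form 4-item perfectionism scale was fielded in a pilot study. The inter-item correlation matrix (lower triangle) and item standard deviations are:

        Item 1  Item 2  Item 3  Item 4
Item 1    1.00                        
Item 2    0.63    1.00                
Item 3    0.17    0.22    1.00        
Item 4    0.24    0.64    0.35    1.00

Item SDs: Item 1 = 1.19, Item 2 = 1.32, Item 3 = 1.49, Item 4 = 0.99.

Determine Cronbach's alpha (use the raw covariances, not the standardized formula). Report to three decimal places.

Σσ²ᵢ = 1.19² + 1.32² + 1.49² + 0.99² = 6.3587
Covariances σ_ij = r_ij · s_i · s_j:
  σ(Item 1,Item 2) = 0.63 × 1.19 × 1.32 = 0.9896
  σ(Item 1,Item 3) = 0.17 × 1.19 × 1.49 = 0.3014
  σ(Item 1,Item 4) = 0.24 × 1.19 × 0.99 = 0.2827
  σ(Item 2,Item 3) = 0.22 × 1.32 × 1.49 = 0.4327
  σ(Item 2,Item 4) = 0.64 × 1.32 × 0.99 = 0.8364
  σ(Item 3,Item 4) = 0.35 × 1.49 × 0.99 = 0.5163
σ²_T = Σσ²ᵢ + 2·Σσ_ij = 6.3587 + 2 × 3.3591 = 13.0769
α = (4/3)·(1 − 6.3587/13.0769) = 0.685

α = 0.685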